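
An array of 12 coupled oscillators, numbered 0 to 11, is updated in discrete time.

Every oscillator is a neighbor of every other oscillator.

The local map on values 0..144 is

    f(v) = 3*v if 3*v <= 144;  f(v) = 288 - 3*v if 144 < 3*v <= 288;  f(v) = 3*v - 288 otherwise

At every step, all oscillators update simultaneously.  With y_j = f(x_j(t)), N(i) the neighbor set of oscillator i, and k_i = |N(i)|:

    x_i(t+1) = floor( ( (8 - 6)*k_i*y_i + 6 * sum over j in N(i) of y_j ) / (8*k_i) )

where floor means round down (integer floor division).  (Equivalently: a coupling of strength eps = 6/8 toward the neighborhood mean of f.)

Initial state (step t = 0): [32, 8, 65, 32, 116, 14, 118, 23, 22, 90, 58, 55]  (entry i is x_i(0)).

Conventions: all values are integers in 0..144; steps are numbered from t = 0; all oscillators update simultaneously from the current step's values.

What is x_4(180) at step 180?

Simulating step by step:
t=0: [32, 8, 65, 32, 116, 14, 118, 23, 22, 90, 58, 55]
t=1: [76, 63, 76, 76, 70, 66, 71, 71, 71, 62, 79, 81]
t=2: [70, 77, 70, 70, 73, 75, 72, 72, 72, 77, 68, 67]
t=3: [73, 69, 73, 73, 71, 70, 72, 72, 72, 69, 74, 74]
t=4: [71, 74, 71, 71, 72, 73, 72, 72, 72, 74, 71, 71]
t=5: [72, 70, 72, 72, 72, 71, 72, 72, 72, 70, 72, 72]
t=6: [73, 74, 73, 73, 73, 73, 73, 73, 73, 74, 73, 73]
t=7: [68, 68, 68, 68, 68, 68, 68, 68, 68, 68, 68, 68]
t=8: [84, 84, 84, 84, 84, 84, 84, 84, 84, 84, 84, 84]
t=9: [36, 36, 36, 36, 36, 36, 36, 36, 36, 36, 36, 36]
t=10: [108, 108, 108, 108, 108, 108, 108, 108, 108, 108, 108, 108]
t=11: [36, 36, 36, 36, 36, 36, 36, 36, 36, 36, 36, 36]

Answer: x_4(180) = 108
Key observation: The state at step 9, [36, 36, 36, 36, 36, 36, 36, 36, 36, 36, 36, 36], reappears at step 11: the system is in a cycle of period 2 from step 9 on.  Therefore the state at step 180 equals the state at step 9 + ((180 - 9) mod 2) = 10, which is [108, 108, 108, 108, 108, 108, 108, 108, 108, 108, 108, 108].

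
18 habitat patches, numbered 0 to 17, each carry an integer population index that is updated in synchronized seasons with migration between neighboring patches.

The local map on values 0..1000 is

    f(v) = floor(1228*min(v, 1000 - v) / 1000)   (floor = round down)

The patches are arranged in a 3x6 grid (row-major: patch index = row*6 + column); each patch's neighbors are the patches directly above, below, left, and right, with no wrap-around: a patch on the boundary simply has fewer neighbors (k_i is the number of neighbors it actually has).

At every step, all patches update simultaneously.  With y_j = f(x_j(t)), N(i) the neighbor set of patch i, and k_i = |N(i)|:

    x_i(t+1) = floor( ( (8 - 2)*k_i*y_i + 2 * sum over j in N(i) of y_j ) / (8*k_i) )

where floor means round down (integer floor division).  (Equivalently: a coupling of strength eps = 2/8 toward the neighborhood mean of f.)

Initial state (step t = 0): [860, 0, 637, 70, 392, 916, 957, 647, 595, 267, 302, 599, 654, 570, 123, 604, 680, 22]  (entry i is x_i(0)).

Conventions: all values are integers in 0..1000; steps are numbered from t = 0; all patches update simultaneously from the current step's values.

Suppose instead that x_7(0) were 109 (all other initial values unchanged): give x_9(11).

Answer: x_9(11) = 552
Key observation: This trace re-runs the system from the modified initial state.

Derivation:
t=0: [860, 0, 637, 70, 392, 916, 957, 109, 595, 267, 302, 599, 654, 570, 123, 604, 680, 22]
t=1: [134, 62, 382, 168, 407, 198, 99, 167, 438, 335, 383, 410, 390, 455, 239, 437, 367, 130]
t=2: [147, 126, 420, 269, 450, 307, 161, 234, 488, 417, 468, 449, 443, 499, 355, 498, 434, 238]
t=3: [178, 197, 476, 379, 520, 419, 232, 312, 558, 516, 564, 516, 509, 564, 478, 581, 522, 354]
t=4: [229, 279, 542, 496, 567, 533, 313, 387, 540, 574, 548, 569, 553, 532, 572, 532, 563, 473]
t=5: [301, 366, 547, 591, 543, 562, 396, 472, 553, 536, 548, 539, 530, 559, 536, 562, 544, 568]
t=6: [393, 462, 541, 517, 553, 543, 491, 560, 553, 560, 557, 559, 561, 549, 562, 544, 554, 538]
t=7: [507, 557, 564, 582, 552, 556, 581, 546, 547, 545, 544, 545, 548, 549, 541, 554, 549, 561]
t=8: [586, 549, 535, 521, 547, 547, 528, 553, 555, 554, 557, 555, 549, 554, 560, 549, 551, 543]
t=9: [522, 550, 568, 580, 557, 554, 568, 550, 547, 549, 545, 547, 555, 547, 542, 551, 551, 557]
t=10: [574, 553, 532, 521, 543, 547, 537, 551, 554, 551, 556, 554, 545, 555, 560, 552, 551, 546]
t=11: [531, 548, 570, 581, 561, 555, 562, 551, 548, 552, 546, 548, 557, 546, 541, 549, 550, 555]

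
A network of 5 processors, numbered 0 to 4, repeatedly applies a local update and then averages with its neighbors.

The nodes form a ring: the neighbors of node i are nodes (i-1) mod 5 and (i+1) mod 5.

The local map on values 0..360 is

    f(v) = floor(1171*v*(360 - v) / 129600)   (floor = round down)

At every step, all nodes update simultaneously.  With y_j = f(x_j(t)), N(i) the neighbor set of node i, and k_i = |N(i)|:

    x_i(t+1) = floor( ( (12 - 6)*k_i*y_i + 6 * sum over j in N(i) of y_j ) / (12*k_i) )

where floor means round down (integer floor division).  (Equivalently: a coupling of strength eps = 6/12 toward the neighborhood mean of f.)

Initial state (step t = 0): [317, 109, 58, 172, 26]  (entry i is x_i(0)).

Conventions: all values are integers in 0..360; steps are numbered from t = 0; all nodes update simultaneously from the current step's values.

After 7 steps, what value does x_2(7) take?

Simulating step by step:
t=0: [317, 109, 58, 172, 26]
t=1: [142, 193, 213, 205, 142]
t=2: [282, 285, 285, 283, 281]
t=3: [197, 194, 193, 196, 198]
t=4: [289, 290, 290, 290, 289]
t=5: [184, 183, 183, 183, 184]
t=6: [292, 292, 292, 292, 292]
t=7: [179, 179, 179, 179, 179]

Answer: x_2(7) = 179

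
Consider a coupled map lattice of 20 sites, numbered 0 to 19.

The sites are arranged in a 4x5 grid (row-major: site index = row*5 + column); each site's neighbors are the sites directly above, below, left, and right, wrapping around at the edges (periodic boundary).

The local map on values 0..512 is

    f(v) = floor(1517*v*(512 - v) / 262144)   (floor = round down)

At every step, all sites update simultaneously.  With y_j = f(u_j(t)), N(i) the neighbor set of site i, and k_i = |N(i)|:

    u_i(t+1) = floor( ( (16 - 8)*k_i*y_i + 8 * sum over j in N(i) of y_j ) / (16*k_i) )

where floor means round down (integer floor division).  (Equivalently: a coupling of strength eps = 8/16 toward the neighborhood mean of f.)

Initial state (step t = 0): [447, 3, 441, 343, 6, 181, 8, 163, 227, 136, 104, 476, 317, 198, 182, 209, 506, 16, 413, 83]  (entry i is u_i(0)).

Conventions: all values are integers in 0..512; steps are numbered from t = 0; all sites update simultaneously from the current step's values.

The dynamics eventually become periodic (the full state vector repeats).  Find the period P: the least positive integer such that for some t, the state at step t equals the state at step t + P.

Simulating step by step:
t=0: [447, 3, 441, 343, 6, 181, 8, 163, 227, 136, 104, 476, 317, 198, 182, 209, 506, 16, 413, 83]
t=1: [176, 52, 180, 268, 134, 264, 109, 281, 351, 283, 267, 129, 282, 343, 311, 262, 73, 121, 236, 223]
t=2: [319, 209, 318, 356, 329, 357, 274, 350, 346, 357, 364, 291, 346, 347, 363, 349, 226, 296, 357, 362]
t=3: [348, 366, 351, 330, 337, 330, 361, 338, 328, 324, 322, 360, 341, 327, 315, 333, 366, 357, 326, 320]
t=4: [332, 314, 328, 344, 343, 342, 321, 336, 348, 350, 347, 322, 334, 349, 355, 340, 315, 325, 346, 351]
t=5: [343, 355, 347, 335, 334, 337, 350, 343, 331, 329, 334, 350, 344, 330, 325, 339, 354, 348, 333, 329]
t=6: [335, 325, 331, 342, 343, 339, 329, 334, 344, 346, 341, 330, 334, 345, 348, 338, 326, 331, 343, 346]
t=7: [342, 348, 345, 336, 335, 339, 346, 343, 335, 333, 338, 345, 343, 334, 331, 340, 348, 344, 335, 333]
t=8: [336, 331, 334, 341, 342, 338, 333, 335, 342, 343, 339, 333, 335, 342, 344, 337, 331, 334, 342, 343]
t=9: [341, 345, 343, 337, 336, 340, 343, 342, 336, 335, 339, 343, 342, 336, 335, 340, 344, 343, 337, 335]
t=10: [337, 334, 335, 340, 341, 338, 335, 336, 341, 342, 338, 335, 336, 341, 342, 338, 334, 335, 340, 342]
t=11: [340, 343, 342, 338, 337, 340, 342, 341, 337, 336, 339, 342, 341, 337, 336, 340, 343, 342, 338, 336]
t=12: [338, 335, 336, 339, 340, 338, 336, 337, 340, 341, 338, 336, 337, 340, 341, 338, 335, 336, 339, 341]
t=13: [340, 342, 341, 339, 338, 339, 341, 340, 338, 337, 339, 341, 340, 338, 337, 340, 342, 341, 339, 337]
t=14: [338, 336, 337, 339, 339, 338, 337, 338, 339, 340, 338, 337, 338, 339, 340, 338, 336, 337, 339, 340]
t=15: [340, 341, 340, 339, 338, 339, 340, 340, 339, 338, 339, 340, 340, 339, 338, 340, 341, 340, 339, 338]
t=16: [338, 337, 338, 339, 339, 338, 338, 338, 339, 339, 338, 338, 338, 339, 339, 338, 337, 338, 339, 339]
t=17: [340, 340, 340, 339, 339, 339, 340, 339, 339, 339, 339, 340, 339, 339, 339, 340, 340, 340, 339, 339]
t=18: [338, 338, 338, 338, 338, 338, 338, 338, 339, 339, 338, 338, 338, 339, 339, 338, 338, 338, 338, 338]
t=19: [340, 340, 340, 339, 339, 339, 340, 339, 339, 339, 339, 340, 339, 339, 339, 340, 340, 340, 339, 339]

Answer: 2
Key observation: The state at step 17, [340, 340, 340, 339, 339, 339, 340, 339, 339, 339, 339, 340, 339, 339, 339, 340, 340, 340, 339, 339], reappears at step 19 — and no state repeats earlier — so the cycle the system enters has period 2.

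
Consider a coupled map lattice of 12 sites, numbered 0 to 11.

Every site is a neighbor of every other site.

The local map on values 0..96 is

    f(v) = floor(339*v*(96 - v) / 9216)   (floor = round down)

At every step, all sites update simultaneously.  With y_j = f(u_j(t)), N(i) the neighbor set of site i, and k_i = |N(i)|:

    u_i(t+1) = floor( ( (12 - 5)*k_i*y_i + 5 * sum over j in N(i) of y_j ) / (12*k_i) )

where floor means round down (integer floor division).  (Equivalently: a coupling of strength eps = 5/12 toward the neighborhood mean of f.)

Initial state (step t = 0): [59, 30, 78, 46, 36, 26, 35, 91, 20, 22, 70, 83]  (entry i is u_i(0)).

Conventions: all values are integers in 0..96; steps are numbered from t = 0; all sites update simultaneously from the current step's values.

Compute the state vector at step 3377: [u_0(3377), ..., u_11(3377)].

Simulating step by step:
t=0: [59, 30, 78, 46, 36, 26, 35, 91, 20, 22, 70, 83]
t=1: [71, 67, 56, 74, 71, 64, 70, 36, 58, 60, 64, 49]
t=2: [68, 72, 78, 65, 68, 74, 69, 76, 77, 76, 74, 79]
t=3: [65, 61, 55, 67, 65, 59, 64, 57, 56, 57, 59, 54]
t=4: [76, 78, 80, 74, 76, 79, 76, 79, 80, 79, 79, 80]
t=5: [53, 51, 48, 55, 53, 49, 53, 49, 48, 49, 49, 48]
t=6: [83, 83, 83, 82, 83, 83, 83, 83, 83, 83, 83, 83]
t=7: [39, 39, 39, 40, 39, 39, 39, 39, 39, 39, 39, 39]
t=8: [81, 81, 81, 81, 81, 81, 81, 81, 81, 81, 81, 81]
t=9: [44, 44, 44, 44, 44, 44, 44, 44, 44, 44, 44, 44]
t=10: [84, 84, 84, 84, 84, 84, 84, 84, 84, 84, 84, 84]
t=11: [37, 37, 37, 37, 37, 37, 37, 37, 37, 37, 37, 37]
t=12: [80, 80, 80, 80, 80, 80, 80, 80, 80, 80, 80, 80]
t=13: [47, 47, 47, 47, 47, 47, 47, 47, 47, 47, 47, 47]
t=14: [84, 84, 84, 84, 84, 84, 84, 84, 84, 84, 84, 84]

Answer: [47, 47, 47, 47, 47, 47, 47, 47, 47, 47, 47, 47]
Key observation: The state at step 10, [84, 84, 84, 84, 84, 84, 84, 84, 84, 84, 84, 84], reappears at step 14: the system is in a cycle of period 4 from step 10 on.  Therefore the state at step 3377 equals the state at step 10 + ((3377 - 10) mod 4) = 13, which is [47, 47, 47, 47, 47, 47, 47, 47, 47, 47, 47, 47].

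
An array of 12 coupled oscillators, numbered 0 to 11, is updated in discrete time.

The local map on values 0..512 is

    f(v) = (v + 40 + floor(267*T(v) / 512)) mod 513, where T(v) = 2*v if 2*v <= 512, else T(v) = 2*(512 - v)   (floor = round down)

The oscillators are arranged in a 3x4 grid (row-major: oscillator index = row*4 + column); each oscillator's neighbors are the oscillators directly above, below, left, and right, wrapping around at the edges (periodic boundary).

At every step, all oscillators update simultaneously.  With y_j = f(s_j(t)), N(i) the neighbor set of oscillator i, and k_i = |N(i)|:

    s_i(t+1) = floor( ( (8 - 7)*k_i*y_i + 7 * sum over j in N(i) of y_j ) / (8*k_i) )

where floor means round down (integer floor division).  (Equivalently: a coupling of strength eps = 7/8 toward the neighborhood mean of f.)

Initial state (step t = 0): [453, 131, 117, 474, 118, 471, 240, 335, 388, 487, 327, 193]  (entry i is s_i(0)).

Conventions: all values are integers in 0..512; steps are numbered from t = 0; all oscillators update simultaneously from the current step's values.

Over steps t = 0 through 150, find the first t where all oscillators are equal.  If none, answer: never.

Answer: 6
Key observation: Synchronization is absorbing here: once all oscillators are equal they stay equal, and step 6 is the first all-equal step.

Derivation:
t=0: [453, 131, 117, 474, 118, 471, 240, 335, 388, 487, 327, 193]  (not all equal)
t=1: [152, 125, 124, 180, 72, 146, 92, 174, 179, 100, 174, 92]  (not all equal)
t=2: [326, 304, 326, 327, 348, 250, 339, 278, 271, 343, 266, 378]  (not all equal)
t=3: [46, 44, 46, 46, 45, 45, 45, 45, 45, 45, 45, 47]  (not all equal)
t=4: [131, 131, 131, 133, 131, 130, 131, 132, 132, 130, 132, 132]  (not all equal)
t=5: [308, 306, 308, 308, 307, 306, 307, 308, 307, 307, 307, 309]  (not all equal)
t=6: [47, 47, 47, 47, 47, 47, 47, 47, 47, 47, 47, 47]  (all equal)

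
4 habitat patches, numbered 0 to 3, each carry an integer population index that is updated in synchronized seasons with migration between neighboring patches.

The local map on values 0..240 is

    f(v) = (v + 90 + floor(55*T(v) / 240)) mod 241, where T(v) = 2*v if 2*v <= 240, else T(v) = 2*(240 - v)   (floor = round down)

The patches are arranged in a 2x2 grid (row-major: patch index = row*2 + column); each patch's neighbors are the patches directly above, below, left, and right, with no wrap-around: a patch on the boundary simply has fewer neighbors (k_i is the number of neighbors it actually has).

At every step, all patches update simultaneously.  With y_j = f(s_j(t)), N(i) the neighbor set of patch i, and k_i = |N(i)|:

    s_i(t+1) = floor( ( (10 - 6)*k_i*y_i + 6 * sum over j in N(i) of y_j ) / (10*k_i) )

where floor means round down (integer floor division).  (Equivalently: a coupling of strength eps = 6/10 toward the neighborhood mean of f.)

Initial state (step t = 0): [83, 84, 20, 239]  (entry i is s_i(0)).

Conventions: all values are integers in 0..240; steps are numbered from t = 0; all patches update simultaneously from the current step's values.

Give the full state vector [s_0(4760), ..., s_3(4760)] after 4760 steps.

Answer: [35, 35, 35, 35]
Key observation: The state at step 14, [35, 35, 35, 35], reappears at step 16: the system is in a cycle of period 2 from step 14 on.  Therefore the state at step 4760 equals the state at step 14 + ((4760 - 14) mod 2) = 14, which is [35, 35, 35, 35].

Derivation:
t=0: [83, 84, 20, 239]
t=1: [183, 174, 137, 134]
t=2: [49, 47, 39, 38]
t=3: [155, 155, 150, 149]
t=4: [41, 41, 40, 40]
t=5: [148, 148, 148, 148]
t=6: [39, 39, 39, 39]
t=7: [146, 146, 146, 146]
t=8: [38, 38, 38, 38]
t=9: [145, 145, 145, 145]
t=10: [37, 37, 37, 37]
t=11: [143, 143, 143, 143]
t=12: [36, 36, 36, 36]
t=13: [142, 142, 142, 142]
t=14: [35, 35, 35, 35]
t=15: [141, 141, 141, 141]
t=16: [35, 35, 35, 35]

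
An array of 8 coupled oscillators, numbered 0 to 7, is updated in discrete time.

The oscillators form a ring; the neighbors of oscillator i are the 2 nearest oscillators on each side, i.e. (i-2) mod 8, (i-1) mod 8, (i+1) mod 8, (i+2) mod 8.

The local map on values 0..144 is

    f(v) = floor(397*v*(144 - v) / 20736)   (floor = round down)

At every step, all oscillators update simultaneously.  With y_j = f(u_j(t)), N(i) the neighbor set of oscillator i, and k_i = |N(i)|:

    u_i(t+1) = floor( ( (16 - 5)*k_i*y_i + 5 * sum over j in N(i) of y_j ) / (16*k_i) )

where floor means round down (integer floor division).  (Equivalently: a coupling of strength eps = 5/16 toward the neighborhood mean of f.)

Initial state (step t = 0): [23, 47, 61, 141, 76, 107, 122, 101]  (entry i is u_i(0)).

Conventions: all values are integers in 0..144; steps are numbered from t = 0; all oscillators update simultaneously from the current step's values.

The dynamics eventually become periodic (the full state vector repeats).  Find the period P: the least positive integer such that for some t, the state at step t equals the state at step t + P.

Simulating step by step:
t=0: [23, 47, 61, 141, 76, 107, 122, 101]
t=1: [61, 78, 85, 33, 85, 70, 59, 77]
t=2: [96, 95, 94, 78, 94, 96, 96, 97]
t=3: [88, 89, 89, 95, 89, 88, 88, 87]
t=4: [93, 92, 92, 90, 92, 93, 93, 93]
t=5: [90, 91, 91, 92, 91, 90, 90, 90]
t=6: [92, 92, 92, 91, 92, 92, 92, 92]
t=7: [91, 91, 91, 91, 91, 91, 91, 91]
t=8: [92, 92, 92, 92, 92, 92, 92, 92]
t=9: [91, 91, 91, 91, 91, 91, 91, 91]

Answer: 2
Key observation: The state at step 7, [91, 91, 91, 91, 91, 91, 91, 91], reappears at step 9 — and no state repeats earlier — so the cycle the system enters has period 2.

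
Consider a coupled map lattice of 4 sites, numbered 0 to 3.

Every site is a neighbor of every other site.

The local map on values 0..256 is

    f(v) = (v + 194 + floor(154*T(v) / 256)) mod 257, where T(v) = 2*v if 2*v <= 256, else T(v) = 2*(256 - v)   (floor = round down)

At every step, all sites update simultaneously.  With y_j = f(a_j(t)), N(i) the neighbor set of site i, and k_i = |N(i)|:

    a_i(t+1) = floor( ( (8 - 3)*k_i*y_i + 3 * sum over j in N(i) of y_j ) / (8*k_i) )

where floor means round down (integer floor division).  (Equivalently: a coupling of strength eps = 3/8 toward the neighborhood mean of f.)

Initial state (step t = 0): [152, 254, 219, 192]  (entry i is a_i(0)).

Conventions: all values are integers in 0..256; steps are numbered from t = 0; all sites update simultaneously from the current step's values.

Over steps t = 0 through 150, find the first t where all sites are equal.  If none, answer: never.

Answer: 3
Key observation: Synchronization is absorbing here: once all sites are equal they stay equal, and step 3 is the first all-equal step.

Derivation:
t=0: [152, 254, 219, 192]  (not all equal)
t=1: [208, 198, 201, 204]  (not all equal)
t=2: [202, 203, 203, 203]  (not all equal)
t=3: [203, 203, 203, 203]  (all equal)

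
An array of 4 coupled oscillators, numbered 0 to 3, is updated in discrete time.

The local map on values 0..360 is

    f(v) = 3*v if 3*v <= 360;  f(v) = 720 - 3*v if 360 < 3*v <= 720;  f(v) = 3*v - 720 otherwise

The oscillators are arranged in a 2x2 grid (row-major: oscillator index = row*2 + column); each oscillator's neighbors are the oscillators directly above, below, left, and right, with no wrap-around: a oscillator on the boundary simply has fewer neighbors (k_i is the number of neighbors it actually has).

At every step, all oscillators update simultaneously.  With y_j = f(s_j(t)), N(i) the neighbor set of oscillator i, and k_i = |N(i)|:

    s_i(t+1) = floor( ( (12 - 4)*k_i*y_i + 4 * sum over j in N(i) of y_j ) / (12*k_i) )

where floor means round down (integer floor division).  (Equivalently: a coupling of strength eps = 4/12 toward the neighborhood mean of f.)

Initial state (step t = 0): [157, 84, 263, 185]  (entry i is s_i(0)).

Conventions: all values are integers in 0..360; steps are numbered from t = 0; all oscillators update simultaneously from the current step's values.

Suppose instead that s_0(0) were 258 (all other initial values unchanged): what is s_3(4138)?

Answer: s_3(4138) = 240
Key observation: The state at step 34, [240, 264, 264, 240], reappears at step 38: the system is in a cycle of period 4 from step 34 on.  Therefore the state at step 4138 equals the state at step 34 + ((4138 - 34) mod 4) = 34, which is [240, 264, 264, 240].

Derivation:
t=0: [258, 84, 263, 185]
t=1: [89, 204, 82, 163]
t=2: [237, 155, 247, 213]
t=3: [52, 185, 29, 100]
t=4: [146, 186, 134, 242]
t=5: [268, 156, 260, 84]
t=6: [108, 224, 96, 220]
t=7: [272, 96, 256, 96]
t=8: [120, 256, 96, 248]
t=9: [296, 96, 256, 72]
t=10: [168, 256, 96, 200]
t=11: [200, 88, 248, 136]
t=12: [128, 248, 88, 256]
t=13: [272, 80, 240, 80]
t=14: [104, 216, 56, 200]
t=15: [248, 120, 184, 120]
t=16: [104, 304, 176, 328]
t=17: [272, 224, 224, 240]
t=18: [80, 48, 48, 16]
t=19: [208, 144, 144, 80]
t=20: [160, 248, 248, 256]
t=21: [168, 64, 64, 40]
t=22: [208, 184, 184, 144]
t=23: [120, 176, 176, 248]
t=24: [304, 192, 192, 80]
t=25: [176, 168, 168, 208]
t=26: [200, 192, 192, 136]
t=27: [128, 168, 168, 256]
t=28: [296, 208, 208, 104]
t=29: [144, 144, 144, 240]
t=30: [288, 240, 240, 96]
t=31: [96, 72, 72, 192]
t=32: [264, 216, 216, 168]
t=33: [72, 96, 96, 168]
t=34: [240, 264, 264, 240]
t=35: [24, 48, 48, 24]
t=36: [96, 120, 120, 96]
t=37: [312, 336, 336, 312]
t=38: [240, 264, 264, 240]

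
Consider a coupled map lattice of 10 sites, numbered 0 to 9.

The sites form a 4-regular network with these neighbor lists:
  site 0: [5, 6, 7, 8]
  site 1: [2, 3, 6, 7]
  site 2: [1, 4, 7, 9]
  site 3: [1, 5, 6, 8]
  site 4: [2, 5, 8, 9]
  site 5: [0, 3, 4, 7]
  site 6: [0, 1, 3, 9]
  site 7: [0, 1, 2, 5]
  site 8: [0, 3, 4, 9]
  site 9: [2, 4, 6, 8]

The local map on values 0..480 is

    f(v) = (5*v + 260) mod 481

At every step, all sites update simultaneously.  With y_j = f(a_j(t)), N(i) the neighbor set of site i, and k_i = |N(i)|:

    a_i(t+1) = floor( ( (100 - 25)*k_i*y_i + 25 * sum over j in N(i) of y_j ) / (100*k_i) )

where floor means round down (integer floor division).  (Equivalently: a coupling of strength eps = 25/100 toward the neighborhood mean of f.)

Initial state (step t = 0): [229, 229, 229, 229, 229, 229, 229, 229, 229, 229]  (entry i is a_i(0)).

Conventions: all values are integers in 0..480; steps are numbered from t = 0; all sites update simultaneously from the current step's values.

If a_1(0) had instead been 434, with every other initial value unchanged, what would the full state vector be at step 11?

Simulating step by step:
t=0: [229, 434, 229, 229, 229, 229, 229, 229, 229, 229]
t=1: [443, 129, 416, 416, 443, 443, 416, 416, 443, 443]
t=2: [113, 422, 373, 373, 91, 113, 373, 373, 91, 113]
t=3: [319, 384, 227, 227, 245, 319, 234, 234, 245, 312]
t=4: [395, 304, 396, 398, 110, 393, 443, 445, 110, 344]
t=5: [282, 302, 287, 309, 309, 291, 116, 139, 310, 107]
t=6: [262, 335, 281, 354, 346, 293, 346, 422, 354, 319]
t=7: [151, 60, 224, 108, 113, 258, 90, 374, 123, 337]
t=8: [98, 132, 354, 289, 316, 137, 201, 195, 341, 102]
t=9: [269, 388, 166, 274, 354, 423, 305, 284, 106, 269]
t=10: [205, 262, 144, 226, 145, 381, 305, 241, 270, 176]
t=11: [290, 145, 35, 375, 55, 230, 322, 60, 184, 167]

Answer: [290, 145, 35, 375, 55, 230, 322, 60, 184, 167]
Key observation: This trace re-runs the system from the modified initial state.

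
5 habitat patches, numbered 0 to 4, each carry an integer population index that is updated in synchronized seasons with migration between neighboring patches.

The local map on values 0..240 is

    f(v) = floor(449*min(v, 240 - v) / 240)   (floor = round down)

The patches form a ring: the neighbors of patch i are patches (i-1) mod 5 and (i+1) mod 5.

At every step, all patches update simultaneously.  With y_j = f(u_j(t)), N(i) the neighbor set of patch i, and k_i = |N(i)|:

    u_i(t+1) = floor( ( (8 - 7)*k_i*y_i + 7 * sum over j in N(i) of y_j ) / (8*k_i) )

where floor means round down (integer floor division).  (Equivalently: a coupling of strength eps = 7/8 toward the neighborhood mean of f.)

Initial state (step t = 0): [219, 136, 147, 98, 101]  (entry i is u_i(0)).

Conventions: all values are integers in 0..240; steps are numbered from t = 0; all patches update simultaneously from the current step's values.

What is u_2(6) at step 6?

Answer: u_2(6) = 162

Derivation:
t=0: [219, 136, 147, 98, 101]
t=1: [172, 117, 186, 180, 120]
t=2: [209, 127, 157, 156, 132]
t=3: [187, 119, 180, 175, 118]
t=4: [205, 120, 164, 160, 123]
t=5: [201, 118, 180, 176, 120]
t=6: [203, 108, 162, 161, 111]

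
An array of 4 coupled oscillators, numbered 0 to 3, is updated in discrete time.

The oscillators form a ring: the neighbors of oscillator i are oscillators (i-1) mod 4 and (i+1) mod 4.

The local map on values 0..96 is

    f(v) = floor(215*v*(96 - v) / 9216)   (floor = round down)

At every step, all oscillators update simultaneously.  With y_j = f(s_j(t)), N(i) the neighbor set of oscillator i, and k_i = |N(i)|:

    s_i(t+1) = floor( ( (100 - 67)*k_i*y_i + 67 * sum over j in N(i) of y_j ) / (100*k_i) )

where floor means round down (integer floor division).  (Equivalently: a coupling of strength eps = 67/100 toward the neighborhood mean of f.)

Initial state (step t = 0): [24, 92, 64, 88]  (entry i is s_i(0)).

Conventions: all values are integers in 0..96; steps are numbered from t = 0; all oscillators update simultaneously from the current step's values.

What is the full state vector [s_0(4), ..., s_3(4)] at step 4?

Answer: [53, 53, 53, 53]

Derivation:
t=0: [24, 92, 64, 88]
t=1: [21, 31, 23, 34]
t=2: [44, 40, 45, 41]
t=3: [52, 52, 52, 52]
t=4: [53, 53, 53, 53]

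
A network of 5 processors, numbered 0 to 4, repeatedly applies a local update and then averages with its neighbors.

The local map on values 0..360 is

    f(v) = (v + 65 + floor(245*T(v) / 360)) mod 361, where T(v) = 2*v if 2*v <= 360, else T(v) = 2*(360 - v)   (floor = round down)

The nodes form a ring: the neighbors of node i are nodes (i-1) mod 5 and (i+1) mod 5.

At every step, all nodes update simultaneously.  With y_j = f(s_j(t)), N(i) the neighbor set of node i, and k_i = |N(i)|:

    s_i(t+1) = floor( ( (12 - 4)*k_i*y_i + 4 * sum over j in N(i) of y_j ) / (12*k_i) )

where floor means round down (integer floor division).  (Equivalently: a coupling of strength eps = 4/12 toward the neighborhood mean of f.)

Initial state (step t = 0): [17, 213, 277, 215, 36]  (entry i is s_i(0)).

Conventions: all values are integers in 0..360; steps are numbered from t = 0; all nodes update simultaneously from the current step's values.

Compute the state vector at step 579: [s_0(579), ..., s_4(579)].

Answer: [91, 91, 91, 91, 91]
Key observation: The state at step 37, [93, 93, 93, 93, 93], reappears at step 41: the system is in a cycle of period 4 from step 37 on.  Therefore the state at step 579 equals the state at step 37 + ((579 - 37) mod 4) = 39, which is [91, 91, 91, 91, 91].

Derivation:
t=0: [17, 213, 277, 215, 36]
t=1: [114, 111, 100, 117, 136]
t=2: [281, 323, 312, 281, 129]
t=3: [75, 80, 82, 76, 36]
t=4: [228, 252, 254, 230, 181]
t=5: [112, 104, 103, 111, 122]
t=6: [329, 312, 311, 328, 344]
t=7: [75, 80, 80, 75, 71]
t=8: [242, 251, 251, 242, 235]
t=9: [106, 103, 103, 106, 108]
t=10: [314, 309, 309, 314, 318]
t=11: [80, 81, 81, 80, 79]
t=12: [253, 255, 255, 253, 251]
t=13: [102, 101, 101, 102, 102]
t=14: [304, 303, 303, 304, 305]
t=15: [83, 84, 84, 83, 83]
t=16: [260, 262, 262, 260, 260]
t=17: [99, 99, 99, 99, 100]
t=18: [298, 298, 298, 298, 300]
t=19: [85, 86, 86, 85, 85]
t=20: [265, 267, 267, 265, 265]
t=21: [97, 97, 97, 97, 98]
t=22: [294, 294, 294, 294, 295]
t=23: [87, 87, 87, 87, 87]
t=24: [270, 270, 270, 270, 270]
t=25: [96, 96, 96, 96, 96]
t=26: [291, 291, 291, 291, 291]
t=27: [88, 88, 88, 88, 88]
t=28: [272, 272, 272, 272, 272]
t=29: [95, 95, 95, 95, 95]
t=30: [289, 289, 289, 289, 289]
t=31: [89, 89, 89, 89, 89]
t=32: [275, 275, 275, 275, 275]
t=33: [94, 94, 94, 94, 94]
t=34: [286, 286, 286, 286, 286]
t=35: [90, 90, 90, 90, 90]
t=36: [277, 277, 277, 277, 277]
t=37: [93, 93, 93, 93, 93]
t=38: [284, 284, 284, 284, 284]
t=39: [91, 91, 91, 91, 91]
t=40: [279, 279, 279, 279, 279]
t=41: [93, 93, 93, 93, 93]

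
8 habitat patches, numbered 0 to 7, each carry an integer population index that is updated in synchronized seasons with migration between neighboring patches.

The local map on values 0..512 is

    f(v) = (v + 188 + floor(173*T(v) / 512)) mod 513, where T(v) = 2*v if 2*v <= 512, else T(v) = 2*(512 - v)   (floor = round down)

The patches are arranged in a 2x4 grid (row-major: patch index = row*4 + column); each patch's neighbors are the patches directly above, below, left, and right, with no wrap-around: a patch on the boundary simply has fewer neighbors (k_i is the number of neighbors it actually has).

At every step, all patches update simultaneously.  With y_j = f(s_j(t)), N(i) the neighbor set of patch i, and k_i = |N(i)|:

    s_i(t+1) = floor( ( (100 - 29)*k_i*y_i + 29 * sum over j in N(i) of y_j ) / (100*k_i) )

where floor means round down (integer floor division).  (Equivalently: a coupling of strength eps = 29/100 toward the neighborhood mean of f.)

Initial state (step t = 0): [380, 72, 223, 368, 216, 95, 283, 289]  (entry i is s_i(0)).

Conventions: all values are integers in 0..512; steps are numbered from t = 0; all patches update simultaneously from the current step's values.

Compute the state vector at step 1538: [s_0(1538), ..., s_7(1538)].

Simulating step by step:
t=0: [380, 72, 223, 368, 216, 95, 283, 289]
t=1: [152, 270, 88, 122, 96, 290, 128, 117]
t=2: [379, 162, 325, 382, 327, 164, 366, 387]
t=3: [186, 396, 161, 141, 177, 398, 169, 144]
t=4: [446, 212, 425, 429, 437, 213, 434, 434]
t=5: [144, 55, 146, 159, 143, 56, 148, 160]
t=6: [407, 309, 419, 451, 406, 310, 422, 452]
t=7: [147, 127, 153, 165, 147, 127, 154, 165]
t=8: [429, 407, 441, 461, 429, 407, 443, 461]
t=9: [158, 153, 162, 168, 158, 153, 163, 169]
t=10: [450, 446, 458, 467, 450, 446, 460, 469]
t=11: [165, 165, 169, 171, 165, 165, 169, 172]
t=12: [464, 464, 470, 473, 464, 464, 470, 474]
t=13: [171, 171, 172, 173, 171, 171, 172, 173]
t=14: [474, 474, 475, 476, 474, 474, 475, 476]
t=15: [174, 174, 174, 175, 174, 174, 174, 175]
t=16: [479, 479, 479, 480, 479, 479, 479, 480]
t=17: [176, 176, 176, 176, 176, 176, 176, 176]
t=18: [482, 482, 482, 482, 482, 482, 482, 482]
t=19: [177, 177, 177, 177, 177, 177, 177, 177]
t=20: [484, 484, 484, 484, 484, 484, 484, 484]
t=21: [177, 177, 177, 177, 177, 177, 177, 177]

Answer: [484, 484, 484, 484, 484, 484, 484, 484]
Key observation: The state at step 19, [177, 177, 177, 177, 177, 177, 177, 177], reappears at step 21: the system is in a cycle of period 2 from step 19 on.  Therefore the state at step 1538 equals the state at step 19 + ((1538 - 19) mod 2) = 20, which is [484, 484, 484, 484, 484, 484, 484, 484].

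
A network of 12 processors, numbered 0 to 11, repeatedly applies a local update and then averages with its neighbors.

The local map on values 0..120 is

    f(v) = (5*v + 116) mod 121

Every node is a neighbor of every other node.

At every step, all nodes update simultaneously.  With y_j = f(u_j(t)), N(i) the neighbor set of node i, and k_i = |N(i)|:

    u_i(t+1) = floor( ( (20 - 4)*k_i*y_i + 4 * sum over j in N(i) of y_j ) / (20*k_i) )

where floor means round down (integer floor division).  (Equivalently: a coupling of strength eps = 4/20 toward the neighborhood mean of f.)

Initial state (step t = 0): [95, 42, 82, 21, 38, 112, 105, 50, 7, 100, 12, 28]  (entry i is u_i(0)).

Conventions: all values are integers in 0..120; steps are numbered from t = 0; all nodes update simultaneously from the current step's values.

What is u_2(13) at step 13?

Answer: u_2(13) = 65

Derivation:
t=0: [95, 42, 82, 21, 38, 112, 105, 50, 7, 100, 12, 28]
t=1: [94, 76, 44, 89, 61, 66, 39, 13, 34, 19, 54, 22]
t=2: [94, 24, 88, 75, 60, 79, 68, 61, 49, 85, 32, 96]
t=3: [95, 105, 71, 20, 56, 36, 88, 60, 108, 60, 42, 103]
t=4: [97, 42, 98, 88, 39, 56, 70, 55, 53, 55, 79, 34]
t=5: [102, 77, 12, 67, 65, 37, 91, 33, 25, 33, 32, 45]
t=6: [29, 26, 56, 82, 74, 59, 81, 43, 107, 43, 39, 90]
t=7: [25, 13, 35, 43, 11, 47, 39, 79, 46, 79, 64, 74]
t=8: [107, 61, 52, 83, 53, 99, 68, 35, 95, 35, 71, 15]
t=9: [48, 57, 22, 48, 26, 16, 84, 50, 95, 50, 96, 66]
t=10: [103, 44, 96, 103, 17, 73, 55, 17, 98, 17, 102, 79]
t=11: [32, 86, 100, 32, 75, 104, 34, 75, 13, 75, 29, 33]
t=12: [33, 54, 15, 33, 11, 30, 40, 11, 53, 11, 21, 36]
t=13: [41, 28, 65, 41, 49, 29, 68, 49, 24, 49, 88, 52]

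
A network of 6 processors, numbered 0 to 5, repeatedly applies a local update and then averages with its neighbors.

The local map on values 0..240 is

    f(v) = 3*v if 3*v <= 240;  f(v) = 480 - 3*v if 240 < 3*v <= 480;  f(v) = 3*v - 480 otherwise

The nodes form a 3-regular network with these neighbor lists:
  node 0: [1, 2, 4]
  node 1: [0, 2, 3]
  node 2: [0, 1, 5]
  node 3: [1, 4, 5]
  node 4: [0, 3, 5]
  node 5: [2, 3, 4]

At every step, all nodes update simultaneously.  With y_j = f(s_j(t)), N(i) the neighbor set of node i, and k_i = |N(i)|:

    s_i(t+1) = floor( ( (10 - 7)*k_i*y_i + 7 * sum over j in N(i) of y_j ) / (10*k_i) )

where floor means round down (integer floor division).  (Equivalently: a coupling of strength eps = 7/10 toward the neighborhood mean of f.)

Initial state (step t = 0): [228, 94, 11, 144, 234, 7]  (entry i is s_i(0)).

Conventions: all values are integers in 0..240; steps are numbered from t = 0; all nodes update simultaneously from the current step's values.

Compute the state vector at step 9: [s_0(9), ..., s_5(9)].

Simulating step by step:
t=0: [228, 94, 11, 144, 234, 7]
t=1: [166, 125, 108, 117, 130, 77]
t=2: [87, 102, 129, 138, 115, 156]
t=3: [159, 140, 122, 94, 109, 72]
t=4: [77, 91, 99, 159, 143, 173]
t=5: [172, 159, 166, 70, 79, 67]
t=6: [71, 62, 61, 165, 175, 168]
t=7: [160, 151, 153, 64, 72, 63]
t=8: [61, 57, 56, 158, 153, 156]
t=9: [138, 134, 135, 49, 53, 49]

Answer: [138, 134, 135, 49, 53, 49]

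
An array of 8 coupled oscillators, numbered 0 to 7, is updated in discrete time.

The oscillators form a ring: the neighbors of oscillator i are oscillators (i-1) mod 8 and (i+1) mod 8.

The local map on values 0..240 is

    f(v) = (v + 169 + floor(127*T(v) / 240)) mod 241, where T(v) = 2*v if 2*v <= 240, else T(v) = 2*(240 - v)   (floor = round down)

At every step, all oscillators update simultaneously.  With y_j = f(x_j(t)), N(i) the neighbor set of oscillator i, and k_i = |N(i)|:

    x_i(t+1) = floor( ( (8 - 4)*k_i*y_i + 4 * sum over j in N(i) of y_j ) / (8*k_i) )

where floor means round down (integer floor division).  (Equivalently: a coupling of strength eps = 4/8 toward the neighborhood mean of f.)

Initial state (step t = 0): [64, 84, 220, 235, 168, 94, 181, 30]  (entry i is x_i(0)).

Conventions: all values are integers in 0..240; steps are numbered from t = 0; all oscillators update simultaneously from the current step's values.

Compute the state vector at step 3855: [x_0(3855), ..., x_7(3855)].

Simulating step by step:
t=0: [64, 84, 220, 235, 168, 94, 181, 30]
t=1: [112, 107, 151, 169, 158, 146, 173, 172]
t=2: [158, 156, 166, 172, 172, 172, 171, 167]
t=3: [172, 172, 171, 171, 171, 171, 171, 172]
t=4: [171, 171, 171, 172, 172, 172, 171, 171]
t=5: [172, 172, 171, 171, 171, 171, 171, 172]

Answer: [172, 172, 171, 171, 171, 171, 171, 172]
Key observation: The state at step 3, [172, 172, 171, 171, 171, 171, 171, 172], reappears at step 5: the system is in a cycle of period 2 from step 3 on.  Therefore the state at step 3855 equals the state at step 3 + ((3855 - 3) mod 2) = 3, which is [172, 172, 171, 171, 171, 171, 171, 172].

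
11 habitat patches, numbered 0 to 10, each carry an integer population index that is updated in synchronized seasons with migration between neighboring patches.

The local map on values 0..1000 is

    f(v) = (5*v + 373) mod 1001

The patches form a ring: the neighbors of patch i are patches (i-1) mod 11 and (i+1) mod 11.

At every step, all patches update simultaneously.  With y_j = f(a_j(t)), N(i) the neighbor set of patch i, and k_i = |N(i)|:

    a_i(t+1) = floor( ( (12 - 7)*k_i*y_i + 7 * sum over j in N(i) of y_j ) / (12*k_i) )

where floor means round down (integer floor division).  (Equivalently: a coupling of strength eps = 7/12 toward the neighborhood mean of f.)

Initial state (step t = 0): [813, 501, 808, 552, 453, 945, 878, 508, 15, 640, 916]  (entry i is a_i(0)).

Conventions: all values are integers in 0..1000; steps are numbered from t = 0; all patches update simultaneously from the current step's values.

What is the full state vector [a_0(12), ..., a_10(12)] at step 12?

Simulating step by step:
t=0: [813, 501, 808, 552, 453, 945, 878, 508, 15, 640, 916]
t=1: [713, 610, 463, 358, 330, 445, 609, 731, 618, 644, 688]
t=2: [748, 647, 455, 273, 229, 375, 353, 265, 370, 616, 782]
t=3: [303, 472, 660, 646, 502, 292, 331, 394, 426, 333, 279]
t=4: [806, 758, 667, 702, 784, 611, 352, 295, 318, 384, 588]
t=5: [303, 388, 596, 656, 501, 299, 425, 671, 732, 492, 330]
t=6: [466, 490, 426, 628, 807, 761, 671, 455, 465, 360, 509]
t=7: [798, 692, 596, 476, 367, 401, 541, 683, 528, 541, 636]
t=8: [552, 552, 606, 475, 414, 238, 369, 351, 255, 194, 355]
t=9: [134, 208, 422, 556, 565, 425, 290, 304, 406, 373, 198]
t=10: [243, 324, 364, 259, 269, 503, 747, 728, 496, 320, 231]
t=11: [687, 640, 563, 542, 751, 608, 304, 282, 640, 806, 674]
t=12: [717, 526, 266, 123, 194, 467, 719, 752, 581, 548, 659]

Answer: [717, 526, 266, 123, 194, 467, 719, 752, 581, 548, 659]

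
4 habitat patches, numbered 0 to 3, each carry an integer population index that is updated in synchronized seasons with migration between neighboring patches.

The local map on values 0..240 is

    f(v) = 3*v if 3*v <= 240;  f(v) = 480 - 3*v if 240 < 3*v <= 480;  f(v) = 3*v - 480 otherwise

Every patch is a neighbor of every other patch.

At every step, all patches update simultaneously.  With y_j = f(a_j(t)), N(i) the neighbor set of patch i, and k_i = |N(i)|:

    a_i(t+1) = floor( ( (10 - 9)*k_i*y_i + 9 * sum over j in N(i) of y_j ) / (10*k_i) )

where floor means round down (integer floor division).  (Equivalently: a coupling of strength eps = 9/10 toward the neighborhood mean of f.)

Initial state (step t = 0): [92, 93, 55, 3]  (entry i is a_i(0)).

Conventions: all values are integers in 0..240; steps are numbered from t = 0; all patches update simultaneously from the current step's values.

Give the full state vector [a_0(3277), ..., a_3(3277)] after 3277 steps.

Answer: [69, 69, 69, 69]
Key observation: The state at step 7, [141, 141, 141, 141], reappears at step 15: the system is in a cycle of period 8 from step 7 on.  Therefore the state at step 3277 equals the state at step 7 + ((3277 - 7) mod 8) = 13, which is [69, 69, 69, 69].

Derivation:
t=0: [92, 93, 55, 3]
t=1: [132, 133, 140, 171]
t=2: [60, 61, 65, 70]
t=3: [194, 193, 191, 188]
t=4: [93, 93, 94, 96]
t=5: [197, 197, 198, 199]
t=6: [113, 113, 113, 112]
t=7: [141, 141, 141, 141]
t=8: [57, 57, 57, 57]
t=9: [171, 171, 171, 171]
t=10: [33, 33, 33, 33]
t=11: [99, 99, 99, 99]
t=12: [183, 183, 183, 183]
t=13: [69, 69, 69, 69]
t=14: [207, 207, 207, 207]
t=15: [141, 141, 141, 141]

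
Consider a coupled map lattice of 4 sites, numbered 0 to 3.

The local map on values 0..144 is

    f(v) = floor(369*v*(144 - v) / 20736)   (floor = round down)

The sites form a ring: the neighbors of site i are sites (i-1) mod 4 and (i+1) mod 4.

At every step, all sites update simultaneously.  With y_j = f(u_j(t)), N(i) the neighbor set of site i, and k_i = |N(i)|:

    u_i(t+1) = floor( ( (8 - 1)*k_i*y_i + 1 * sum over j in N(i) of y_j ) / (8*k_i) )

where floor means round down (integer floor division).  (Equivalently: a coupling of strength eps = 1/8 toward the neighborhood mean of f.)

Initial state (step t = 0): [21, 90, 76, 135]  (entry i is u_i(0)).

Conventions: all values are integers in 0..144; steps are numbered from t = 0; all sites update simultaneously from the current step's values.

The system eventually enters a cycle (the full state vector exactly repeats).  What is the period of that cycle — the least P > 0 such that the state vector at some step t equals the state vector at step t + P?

Simulating step by step:
t=0: [21, 90, 76, 135]
t=1: [46, 83, 86, 26]
t=2: [79, 89, 86, 57]
t=3: [90, 87, 87, 88]
t=4: [86, 87, 87, 87]
t=5: [88, 88, 88, 88]
t=6: [87, 87, 87, 87]
t=7: [88, 88, 88, 88]

Answer: 2
Key observation: The state at step 5, [88, 88, 88, 88], reappears at step 7 — and no state repeats earlier — so the cycle the system enters has period 2.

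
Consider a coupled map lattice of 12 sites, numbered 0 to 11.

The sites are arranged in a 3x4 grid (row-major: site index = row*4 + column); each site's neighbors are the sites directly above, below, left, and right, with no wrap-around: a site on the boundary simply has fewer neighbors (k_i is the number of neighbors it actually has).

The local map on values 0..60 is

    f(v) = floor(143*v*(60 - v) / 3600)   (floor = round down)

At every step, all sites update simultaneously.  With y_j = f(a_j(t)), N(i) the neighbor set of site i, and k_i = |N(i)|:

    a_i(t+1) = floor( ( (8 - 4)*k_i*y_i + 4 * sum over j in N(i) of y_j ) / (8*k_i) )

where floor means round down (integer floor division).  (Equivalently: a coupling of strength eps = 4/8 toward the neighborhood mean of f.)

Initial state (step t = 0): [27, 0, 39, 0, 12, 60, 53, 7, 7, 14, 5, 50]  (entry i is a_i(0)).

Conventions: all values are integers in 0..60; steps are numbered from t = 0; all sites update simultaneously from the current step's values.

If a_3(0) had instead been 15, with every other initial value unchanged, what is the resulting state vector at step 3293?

Simulating step by step:
t=0: [27, 0, 39, 15, 12, 60, 53, 7, 7, 14, 5, 50]
t=1: [23, 11, 22, 24, 19, 7, 14, 16, 18, 16, 14, 15]
t=2: [29, 23, 29, 32, 27, 19, 24, 27, 29, 25, 25, 26]
t=3: [34, 33, 34, 35, 34, 32, 33, 34, 34, 33, 34, 34]
t=4: [35, 35, 34, 34, 35, 35, 35, 34, 35, 35, 35, 35]
t=5: [34, 34, 34, 35, 34, 34, 34, 34, 34, 34, 34, 34]
t=6: [35, 35, 34, 34, 35, 35, 35, 34, 35, 35, 35, 35]

Answer: [34, 34, 34, 35, 34, 34, 34, 34, 34, 34, 34, 34]
Key observation: The state at step 4, [35, 35, 34, 34, 35, 35, 35, 34, 35, 35, 35, 35], reappears at step 6: the system is in a cycle of period 2 from step 4 on.  Therefore the state at step 3293 equals the state at step 4 + ((3293 - 4) mod 2) = 5, which is [34, 34, 34, 35, 34, 34, 34, 34, 34, 34, 34, 34].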